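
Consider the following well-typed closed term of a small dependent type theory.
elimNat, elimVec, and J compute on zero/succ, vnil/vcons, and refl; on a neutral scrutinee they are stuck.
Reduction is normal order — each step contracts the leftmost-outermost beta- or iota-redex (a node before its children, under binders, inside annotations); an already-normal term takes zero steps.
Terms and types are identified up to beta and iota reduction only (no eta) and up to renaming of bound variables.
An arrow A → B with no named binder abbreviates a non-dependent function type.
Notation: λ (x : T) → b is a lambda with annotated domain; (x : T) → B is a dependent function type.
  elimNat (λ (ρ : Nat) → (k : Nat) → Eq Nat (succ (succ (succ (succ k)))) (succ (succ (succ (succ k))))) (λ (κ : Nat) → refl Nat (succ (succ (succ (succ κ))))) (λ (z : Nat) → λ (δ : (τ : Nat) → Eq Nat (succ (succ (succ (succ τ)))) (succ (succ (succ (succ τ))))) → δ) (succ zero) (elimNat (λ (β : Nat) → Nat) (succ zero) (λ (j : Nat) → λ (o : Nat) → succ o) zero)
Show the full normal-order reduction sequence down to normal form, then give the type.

reduction (normal order):
  elimNat (λ (ρ : Nat) → (k : Nat) → Eq Nat (succ (succ (succ (succ k)))) (succ (succ (succ (succ k))))) (λ (κ : Nat) → refl Nat (succ (succ (succ (succ κ))))) (λ (z : Nat) → λ (δ : (τ : Nat) → Eq Nat (succ (succ (succ (succ τ)))) (succ (succ (succ (succ τ))))) → δ) (succ zero) (elimNat (λ (β : Nat) → Nat) (succ zero) (λ (j : Nat) → λ (o : Nat) → succ o) zero)
  ~> (λ (ρ : Nat) → λ (k : (κ : Nat) → Eq Nat (succ (succ (succ (succ κ)))) (succ (succ (succ (succ κ))))) → k) zero (elimNat (λ (z : Nat) → (δ : Nat) → Eq Nat (succ (succ (succ (succ δ)))) (succ (succ (succ (succ δ))))) (λ (τ : Nat) → refl Nat (succ (succ (succ (succ τ))))) (λ (β : Nat) → λ (j : (o : Nat) → Eq Nat (succ (succ (succ (succ o)))) (succ (succ (succ (succ o))))) → j) zero) (elimNat (λ (ε : Nat) → Nat) (succ zero) (λ (ξ : Nat) → λ (d : Nat) → succ d) zero)
  ~> (λ (ρ : (k : Nat) → Eq Nat (succ (succ (succ (succ k)))) (succ (succ (succ (succ k))))) → ρ) (elimNat (λ (κ : Nat) → (z : Nat) → Eq Nat (succ (succ (succ (succ z)))) (succ (succ (succ (succ z))))) (λ (δ : Nat) → refl Nat (succ (succ (succ (succ δ))))) (λ (τ : Nat) → λ (β : (j : Nat) → Eq Nat (succ (succ (succ (succ j)))) (succ (succ (succ (succ j))))) → β) zero) (elimNat (λ (o : Nat) → Nat) (succ zero) (λ (ε : Nat) → λ (ξ : Nat) → succ ξ) zero)
  ~> elimNat (λ (ρ : Nat) → (k : Nat) → Eq Nat (succ (succ (succ (succ k)))) (succ (succ (succ (succ k))))) (λ (κ : Nat) → refl Nat (succ (succ (succ (succ κ))))) (λ (z : Nat) → λ (δ : (τ : Nat) → Eq Nat (succ (succ (succ (succ τ)))) (succ (succ (succ (succ τ))))) → δ) zero (elimNat (λ (β : Nat) → Nat) (succ zero) (λ (j : Nat) → λ (o : Nat) → succ o) zero)
  ~> (λ (ρ : Nat) → refl Nat (succ (succ (succ (succ ρ))))) (elimNat (λ (k : Nat) → Nat) (succ zero) (λ (κ : Nat) → λ (z : Nat) → succ z) zero)
  ~> refl Nat (succ (succ (succ (succ (elimNat (λ (ρ : Nat) → Nat) (succ zero) (λ (k : Nat) → λ (κ : Nat) → succ κ) zero)))))
  ~> refl Nat (succ (succ (succ (succ (succ zero)))))
type:
  Eq Nat (succ (succ (succ (succ (succ zero))))) (succ (succ (succ (succ (succ zero)))))


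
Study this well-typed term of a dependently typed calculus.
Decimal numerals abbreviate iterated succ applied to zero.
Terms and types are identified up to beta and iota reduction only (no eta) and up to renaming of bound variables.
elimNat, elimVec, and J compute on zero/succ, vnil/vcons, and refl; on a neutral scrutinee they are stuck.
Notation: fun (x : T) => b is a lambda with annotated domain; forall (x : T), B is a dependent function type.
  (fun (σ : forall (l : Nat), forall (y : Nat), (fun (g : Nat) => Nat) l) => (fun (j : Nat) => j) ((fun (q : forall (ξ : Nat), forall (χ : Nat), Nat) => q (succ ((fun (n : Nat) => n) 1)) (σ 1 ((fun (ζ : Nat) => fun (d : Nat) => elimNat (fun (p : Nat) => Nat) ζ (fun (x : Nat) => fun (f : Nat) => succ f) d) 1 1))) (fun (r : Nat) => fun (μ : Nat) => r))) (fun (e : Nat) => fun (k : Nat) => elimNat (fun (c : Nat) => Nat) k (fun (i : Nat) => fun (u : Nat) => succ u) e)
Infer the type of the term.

the term's type:
  Nat


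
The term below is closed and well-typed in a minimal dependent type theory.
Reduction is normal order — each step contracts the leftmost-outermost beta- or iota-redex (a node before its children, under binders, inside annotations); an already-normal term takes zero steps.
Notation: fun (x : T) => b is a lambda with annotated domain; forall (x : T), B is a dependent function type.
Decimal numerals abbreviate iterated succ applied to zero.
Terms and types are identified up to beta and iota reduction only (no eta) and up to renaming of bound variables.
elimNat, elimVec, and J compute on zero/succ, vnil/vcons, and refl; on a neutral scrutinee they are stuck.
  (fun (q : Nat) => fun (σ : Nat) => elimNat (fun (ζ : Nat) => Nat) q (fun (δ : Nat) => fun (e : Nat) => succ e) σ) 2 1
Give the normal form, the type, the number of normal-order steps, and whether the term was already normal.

reduced normal form:
  3
inferred type:
  Nat
normal-order step count: 6
started in normal form: no
first redex: a beta-redex


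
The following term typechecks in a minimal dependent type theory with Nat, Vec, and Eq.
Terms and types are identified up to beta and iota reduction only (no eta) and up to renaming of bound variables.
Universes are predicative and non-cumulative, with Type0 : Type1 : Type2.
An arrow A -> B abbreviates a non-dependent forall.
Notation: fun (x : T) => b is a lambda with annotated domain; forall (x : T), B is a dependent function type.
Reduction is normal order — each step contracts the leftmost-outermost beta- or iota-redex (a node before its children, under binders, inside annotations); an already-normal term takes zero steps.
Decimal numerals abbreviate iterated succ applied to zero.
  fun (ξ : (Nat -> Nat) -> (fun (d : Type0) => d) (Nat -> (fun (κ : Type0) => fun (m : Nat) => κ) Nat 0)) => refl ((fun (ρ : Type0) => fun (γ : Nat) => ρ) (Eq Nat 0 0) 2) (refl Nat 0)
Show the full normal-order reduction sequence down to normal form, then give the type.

normal-order reduction sequence:
  fun (ξ : (Nat -> Nat) -> (fun (d : Type0) => d) (Nat -> (fun (κ : Type0) => fun (m : Nat) => κ) Nat 0)) => refl ((fun (ρ : Type0) => fun (γ : Nat) => ρ) (Eq Nat 0 0) 2) (refl Nat 0)
  ~> fun (ξ : (Nat -> Nat) -> Nat -> (fun (d : Type0) => fun (κ : Nat) => d) Nat 0) => refl ((fun (m : Type0) => fun (ρ : Nat) => m) (Eq Nat 0 0) 2) (refl Nat 0)
  ~> fun (ξ : (Nat -> Nat) -> Nat -> (fun (d : Nat) => Nat) 0) => refl ((fun (κ : Type0) => fun (m : Nat) => κ) (Eq Nat 0 0) 2) (refl Nat 0)
  ~> fun (ξ : (Nat -> Nat) -> Nat -> Nat) => refl ((fun (d : Type0) => fun (κ : Nat) => d) (Eq Nat 0 0) 2) (refl Nat 0)
  ~> fun (ξ : (Nat -> Nat) -> Nat -> Nat) => refl ((fun (d : Nat) => Eq Nat 0 0) 2) (refl Nat 0)
  ~> fun (ξ : (Nat -> Nat) -> Nat -> Nat) => refl (Eq Nat 0 0) (refl Nat 0)
type:
  ((Nat -> Nat) -> Nat -> Nat) -> Eq (Eq Nat 0 0) (refl Nat 0) (refl Nat 0)


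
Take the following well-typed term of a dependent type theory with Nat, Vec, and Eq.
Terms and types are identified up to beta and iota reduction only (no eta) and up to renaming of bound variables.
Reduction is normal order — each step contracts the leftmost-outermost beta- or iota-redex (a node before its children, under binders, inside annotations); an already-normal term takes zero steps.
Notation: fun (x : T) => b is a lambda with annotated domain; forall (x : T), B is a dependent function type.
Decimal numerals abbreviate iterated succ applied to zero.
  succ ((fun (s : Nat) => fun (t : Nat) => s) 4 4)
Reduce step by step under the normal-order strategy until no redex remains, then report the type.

normal-order reduction sequence:
  succ ((fun (s : Nat) => fun (t : Nat) => s) 4 4)
  ~> succ ((fun (s : Nat) => 4) 4)
  ~> 5
the term's type:
  Nat


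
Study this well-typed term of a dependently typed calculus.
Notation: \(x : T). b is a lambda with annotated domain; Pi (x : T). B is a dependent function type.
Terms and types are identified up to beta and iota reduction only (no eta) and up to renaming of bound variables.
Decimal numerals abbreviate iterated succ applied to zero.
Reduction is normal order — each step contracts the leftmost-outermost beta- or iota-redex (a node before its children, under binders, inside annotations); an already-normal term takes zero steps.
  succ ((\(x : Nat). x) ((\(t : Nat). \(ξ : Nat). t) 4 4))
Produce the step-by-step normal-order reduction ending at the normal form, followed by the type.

reduction (normal order):
  succ ((\(x : Nat). x) ((\(t : Nat). \(ξ : Nat). t) 4 4))
  ~> succ ((\(x : Nat). \(t : Nat). x) 4 4)
  ~> succ ((\(x : Nat). 4) 4)
  ~> 5
type:
  Nat


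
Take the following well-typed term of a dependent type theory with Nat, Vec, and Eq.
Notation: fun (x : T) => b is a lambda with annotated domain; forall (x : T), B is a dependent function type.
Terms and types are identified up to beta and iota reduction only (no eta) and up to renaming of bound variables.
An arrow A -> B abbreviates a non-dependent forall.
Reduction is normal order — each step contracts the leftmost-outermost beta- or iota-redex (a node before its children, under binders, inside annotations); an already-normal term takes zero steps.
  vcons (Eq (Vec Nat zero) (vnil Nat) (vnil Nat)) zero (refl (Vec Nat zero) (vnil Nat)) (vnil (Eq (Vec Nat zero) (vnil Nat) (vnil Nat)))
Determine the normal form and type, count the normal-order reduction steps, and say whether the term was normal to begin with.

normal form:
  vcons (Eq (Vec Nat zero) (vnil Nat) (vnil Nat)) zero (refl (Vec Nat zero) (vnil Nat)) (vnil (Eq (Vec Nat zero) (vnil Nat) (vnil Nat)))
type:
  Vec (Eq (Vec Nat zero) (vnil Nat) (vnil Nat)) (succ zero)
normal-order step count: 0
started in normal form: yes


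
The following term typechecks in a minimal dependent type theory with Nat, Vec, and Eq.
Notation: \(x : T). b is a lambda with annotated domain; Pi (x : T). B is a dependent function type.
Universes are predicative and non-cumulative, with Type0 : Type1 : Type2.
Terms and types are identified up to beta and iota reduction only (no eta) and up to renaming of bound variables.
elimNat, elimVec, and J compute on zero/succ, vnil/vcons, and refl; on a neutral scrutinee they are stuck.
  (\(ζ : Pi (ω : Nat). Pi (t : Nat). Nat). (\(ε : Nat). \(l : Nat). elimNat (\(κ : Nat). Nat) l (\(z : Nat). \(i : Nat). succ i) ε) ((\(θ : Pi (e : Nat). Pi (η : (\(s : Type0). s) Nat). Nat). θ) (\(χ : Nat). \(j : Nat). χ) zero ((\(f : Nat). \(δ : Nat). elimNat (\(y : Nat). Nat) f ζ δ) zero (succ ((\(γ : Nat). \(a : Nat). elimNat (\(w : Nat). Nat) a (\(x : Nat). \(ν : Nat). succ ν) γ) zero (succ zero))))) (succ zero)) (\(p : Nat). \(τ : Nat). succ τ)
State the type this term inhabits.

the term's type:
  Nat


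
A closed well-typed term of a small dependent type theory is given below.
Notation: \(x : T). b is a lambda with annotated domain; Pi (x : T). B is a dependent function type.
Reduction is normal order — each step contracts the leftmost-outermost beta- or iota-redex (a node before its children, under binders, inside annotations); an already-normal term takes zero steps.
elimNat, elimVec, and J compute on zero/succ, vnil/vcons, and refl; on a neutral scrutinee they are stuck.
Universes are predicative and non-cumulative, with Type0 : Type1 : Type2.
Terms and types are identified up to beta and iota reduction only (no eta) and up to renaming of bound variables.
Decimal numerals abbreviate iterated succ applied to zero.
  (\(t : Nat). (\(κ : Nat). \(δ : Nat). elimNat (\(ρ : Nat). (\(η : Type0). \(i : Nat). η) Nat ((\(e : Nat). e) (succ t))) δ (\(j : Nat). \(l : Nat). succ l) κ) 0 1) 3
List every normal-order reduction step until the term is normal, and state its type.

reduction (normal order):
  (\(t : Nat). (\(κ : Nat). \(δ : Nat). elimNat (\(ρ : Nat). (\(η : Type0). \(i : Nat). η) Nat ((\(e : Nat). e) (succ t))) δ (\(j : Nat). \(l : Nat). succ l) κ) 0 1) 3
  ~> (\(t : Nat). \(κ : Nat). elimNat (\(δ : Nat). (\(ρ : Type0). \(η : Nat). ρ) Nat ((\(i : Nat). i) 4)) κ (\(e : Nat). \(j : Nat). succ j) t) 0 1
  ~> (\(t : Nat). elimNat (\(κ : Nat). (\(δ : Type0). \(ρ : Nat). δ) Nat ((\(η : Nat). η) 4)) t (\(i : Nat). \(e : Nat). succ e) 0) 1
  ~> elimNat (\(t : Nat). (\(κ : Type0). \(δ : Nat). κ) Nat ((\(ρ : Nat). ρ) 4)) 1 (\(η : Nat). \(i : Nat). succ i) 0
  ~> 1
the term's type:
  Nat


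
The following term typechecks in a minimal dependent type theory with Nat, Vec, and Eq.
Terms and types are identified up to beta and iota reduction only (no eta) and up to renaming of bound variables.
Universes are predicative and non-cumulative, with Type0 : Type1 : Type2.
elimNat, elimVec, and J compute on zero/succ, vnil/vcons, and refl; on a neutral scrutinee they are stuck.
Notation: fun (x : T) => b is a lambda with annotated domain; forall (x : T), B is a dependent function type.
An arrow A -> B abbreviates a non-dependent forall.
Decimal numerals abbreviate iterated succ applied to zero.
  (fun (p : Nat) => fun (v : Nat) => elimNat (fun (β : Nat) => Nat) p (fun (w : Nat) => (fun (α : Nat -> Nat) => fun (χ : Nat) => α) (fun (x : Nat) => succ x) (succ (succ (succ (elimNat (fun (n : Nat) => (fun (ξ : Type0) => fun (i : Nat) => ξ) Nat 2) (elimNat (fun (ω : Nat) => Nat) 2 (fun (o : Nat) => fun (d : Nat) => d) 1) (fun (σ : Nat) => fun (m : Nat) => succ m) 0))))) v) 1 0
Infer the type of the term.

inferred type:
  Nat


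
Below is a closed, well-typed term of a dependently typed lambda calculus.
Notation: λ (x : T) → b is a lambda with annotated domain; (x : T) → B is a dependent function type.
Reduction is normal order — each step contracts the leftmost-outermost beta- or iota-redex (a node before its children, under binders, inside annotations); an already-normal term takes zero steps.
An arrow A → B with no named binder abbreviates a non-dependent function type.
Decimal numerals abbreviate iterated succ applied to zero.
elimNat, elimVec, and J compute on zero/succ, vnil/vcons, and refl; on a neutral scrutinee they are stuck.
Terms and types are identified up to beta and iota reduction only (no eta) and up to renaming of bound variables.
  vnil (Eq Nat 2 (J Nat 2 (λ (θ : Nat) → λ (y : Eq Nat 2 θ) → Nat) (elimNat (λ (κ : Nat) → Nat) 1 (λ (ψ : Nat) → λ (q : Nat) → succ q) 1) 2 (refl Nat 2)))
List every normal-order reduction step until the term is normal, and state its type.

reduction (normal order):
  vnil (Eq Nat 2 (J Nat 2 (λ (θ : Nat) → λ (y : Eq Nat 2 θ) → Nat) (elimNat (λ (κ : Nat) → Nat) 1 (λ (ψ : Nat) → λ (q : Nat) → succ q) 1) 2 (refl Nat 2)))
  ~> vnil (Eq Nat 2 (elimNat (λ (θ : Nat) → Nat) 1 (λ (y : Nat) → λ (κ : Nat) → succ κ) 1))
  ~> vnil (Eq Nat 2 ((λ (θ : Nat) → λ (y : Nat) → succ y) 0 (elimNat (λ (κ : Nat) → Nat) 1 (λ (ψ : Nat) → λ (q : Nat) → succ q) 0)))
  ~> vnil (Eq Nat 2 ((λ (θ : Nat) → succ θ) (elimNat (λ (y : Nat) → Nat) 1 (λ (κ : Nat) → λ (ψ : Nat) → succ ψ) 0)))
  ~> vnil (Eq Nat 2 (succ (elimNat (λ (θ : Nat) → Nat) 1 (λ (y : Nat) → λ (κ : Nat) → succ κ) 0)))
  ~> vnil (Eq Nat 2 2)
type:
  Vec (Eq Nat 2 2) 0


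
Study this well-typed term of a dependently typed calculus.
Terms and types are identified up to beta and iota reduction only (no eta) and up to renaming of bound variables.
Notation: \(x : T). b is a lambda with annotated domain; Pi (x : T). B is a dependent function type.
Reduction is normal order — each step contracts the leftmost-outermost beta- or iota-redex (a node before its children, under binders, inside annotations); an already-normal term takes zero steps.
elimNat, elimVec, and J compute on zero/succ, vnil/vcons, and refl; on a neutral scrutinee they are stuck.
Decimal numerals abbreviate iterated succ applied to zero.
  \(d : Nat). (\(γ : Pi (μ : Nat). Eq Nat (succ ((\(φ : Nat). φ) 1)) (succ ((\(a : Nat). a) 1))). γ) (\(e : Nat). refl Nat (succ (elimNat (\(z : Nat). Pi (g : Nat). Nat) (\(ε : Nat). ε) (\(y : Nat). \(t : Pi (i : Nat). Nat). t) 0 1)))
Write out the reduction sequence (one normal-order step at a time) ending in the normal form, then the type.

normal-order reduction:
  \(d : Nat). (\(γ : Pi (μ : Nat). Eq Nat (succ ((\(φ : Nat). φ) 1)) (succ ((\(a : Nat). a) 1))). γ) (\(e : Nat). refl Nat (succ (elimNat (\(z : Nat). Pi (g : Nat). Nat) (\(ε : Nat). ε) (\(y : Nat). \(t : Pi (i : Nat). Nat). t) 0 1)))
  ~> \(d : Nat). \(γ : Nat). refl Nat (succ (elimNat (\(μ : Nat). Pi (φ : Nat). Nat) (\(a : Nat). a) (\(e : Nat). \(z : Pi (g : Nat). Nat). z) 0 1))
  ~> \(d : Nat). \(γ : Nat). refl Nat (succ ((\(μ : Nat). μ) 1))
  ~> \(d : Nat). \(γ : Nat). refl Nat 2
inferred type:
  Pi (d : Nat). Pi (γ : Nat). Eq Nat 2 2


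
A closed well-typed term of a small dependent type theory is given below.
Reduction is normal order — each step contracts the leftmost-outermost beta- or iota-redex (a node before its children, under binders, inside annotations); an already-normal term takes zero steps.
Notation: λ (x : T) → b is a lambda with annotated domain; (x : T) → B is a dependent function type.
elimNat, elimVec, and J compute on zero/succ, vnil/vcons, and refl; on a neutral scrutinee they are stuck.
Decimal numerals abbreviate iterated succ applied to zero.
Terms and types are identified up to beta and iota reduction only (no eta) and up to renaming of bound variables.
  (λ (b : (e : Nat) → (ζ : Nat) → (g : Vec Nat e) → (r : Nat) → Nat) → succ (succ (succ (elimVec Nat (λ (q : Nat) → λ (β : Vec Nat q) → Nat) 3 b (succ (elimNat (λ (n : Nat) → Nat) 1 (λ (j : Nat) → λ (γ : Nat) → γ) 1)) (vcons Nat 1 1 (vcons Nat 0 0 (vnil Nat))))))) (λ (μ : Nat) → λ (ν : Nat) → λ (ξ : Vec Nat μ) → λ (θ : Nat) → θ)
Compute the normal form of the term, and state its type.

normal form:
  6
type:
  Nat
observation: reduction starts at a beta-redex, and 12 normal-order steps reach the normal form.


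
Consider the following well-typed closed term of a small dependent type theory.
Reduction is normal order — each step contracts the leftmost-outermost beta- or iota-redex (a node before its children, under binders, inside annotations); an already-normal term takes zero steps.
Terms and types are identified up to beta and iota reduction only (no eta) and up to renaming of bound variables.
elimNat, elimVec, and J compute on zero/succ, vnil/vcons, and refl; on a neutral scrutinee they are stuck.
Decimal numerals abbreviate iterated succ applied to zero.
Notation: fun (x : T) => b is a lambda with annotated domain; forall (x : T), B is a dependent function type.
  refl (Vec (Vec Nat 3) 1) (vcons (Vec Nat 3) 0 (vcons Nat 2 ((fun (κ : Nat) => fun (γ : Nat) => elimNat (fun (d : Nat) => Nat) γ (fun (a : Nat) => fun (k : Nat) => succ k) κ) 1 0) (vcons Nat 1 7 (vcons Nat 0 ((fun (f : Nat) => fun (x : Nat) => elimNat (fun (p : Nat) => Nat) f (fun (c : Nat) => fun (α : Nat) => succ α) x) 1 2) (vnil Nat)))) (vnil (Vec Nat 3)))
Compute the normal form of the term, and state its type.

reduced normal form:
  refl (Vec (Vec Nat 3) 1) (vcons (Vec Nat 3) 0 (vcons Nat 2 1 (vcons Nat 1 7 (vcons Nat 0 3 (vnil Nat)))) (vnil (Vec Nat 3)))
type:
  Eq (Vec (Vec Nat 3) 1) (vcons (Vec Nat 3) 0 (vcons Nat 2 1 (vcons Nat 1 7 (vcons Nat 0 3 (vnil Nat)))) (vnil (Vec Nat 3))) (vcons (Vec Nat 3) 0 (vcons Nat 2 1 (vcons Nat 1 7 (vcons Nat 0 3 (vnil Nat)))) (vnil (Vec Nat 3)))


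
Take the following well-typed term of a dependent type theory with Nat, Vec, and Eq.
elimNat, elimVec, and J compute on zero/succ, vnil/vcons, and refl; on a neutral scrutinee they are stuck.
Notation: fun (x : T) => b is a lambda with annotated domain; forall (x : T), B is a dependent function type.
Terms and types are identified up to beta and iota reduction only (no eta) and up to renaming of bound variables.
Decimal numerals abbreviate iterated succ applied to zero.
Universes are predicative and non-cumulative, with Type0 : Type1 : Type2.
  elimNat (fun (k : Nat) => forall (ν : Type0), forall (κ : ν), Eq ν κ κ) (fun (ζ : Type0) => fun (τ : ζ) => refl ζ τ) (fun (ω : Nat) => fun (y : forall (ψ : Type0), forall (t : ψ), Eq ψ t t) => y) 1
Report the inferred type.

the term's type:
  forall (k : Type0), forall (ν : k), Eq k ν ν


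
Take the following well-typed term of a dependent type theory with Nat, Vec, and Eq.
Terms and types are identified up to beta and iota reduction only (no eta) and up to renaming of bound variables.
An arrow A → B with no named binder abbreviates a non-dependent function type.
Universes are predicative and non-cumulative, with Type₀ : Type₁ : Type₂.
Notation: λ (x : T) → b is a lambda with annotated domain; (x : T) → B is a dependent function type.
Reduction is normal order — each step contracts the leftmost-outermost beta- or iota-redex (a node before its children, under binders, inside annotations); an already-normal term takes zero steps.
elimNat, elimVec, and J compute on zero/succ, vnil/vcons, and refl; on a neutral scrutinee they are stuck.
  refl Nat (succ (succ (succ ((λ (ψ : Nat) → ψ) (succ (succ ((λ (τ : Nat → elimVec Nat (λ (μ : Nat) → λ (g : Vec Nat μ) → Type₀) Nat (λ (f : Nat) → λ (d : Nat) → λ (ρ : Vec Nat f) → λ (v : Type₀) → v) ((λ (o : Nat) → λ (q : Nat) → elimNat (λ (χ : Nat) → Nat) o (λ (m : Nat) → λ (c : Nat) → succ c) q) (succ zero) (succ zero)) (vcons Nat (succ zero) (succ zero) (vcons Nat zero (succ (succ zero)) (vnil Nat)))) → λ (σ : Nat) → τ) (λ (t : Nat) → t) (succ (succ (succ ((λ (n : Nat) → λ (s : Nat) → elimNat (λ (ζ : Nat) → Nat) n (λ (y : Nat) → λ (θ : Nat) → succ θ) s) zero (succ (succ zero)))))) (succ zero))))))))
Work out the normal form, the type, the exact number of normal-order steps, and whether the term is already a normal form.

normal form:
  refl Nat (succ (succ (succ (succ (succ (succ zero))))))
inferred type:
  Eq Nat (succ (succ (succ (succ (succ (succ zero)))))) (succ (succ (succ (succ (succ (succ zero))))))
steps to reach normal form (normal order): 4
started in normal form: no
first redex: a beta-redex


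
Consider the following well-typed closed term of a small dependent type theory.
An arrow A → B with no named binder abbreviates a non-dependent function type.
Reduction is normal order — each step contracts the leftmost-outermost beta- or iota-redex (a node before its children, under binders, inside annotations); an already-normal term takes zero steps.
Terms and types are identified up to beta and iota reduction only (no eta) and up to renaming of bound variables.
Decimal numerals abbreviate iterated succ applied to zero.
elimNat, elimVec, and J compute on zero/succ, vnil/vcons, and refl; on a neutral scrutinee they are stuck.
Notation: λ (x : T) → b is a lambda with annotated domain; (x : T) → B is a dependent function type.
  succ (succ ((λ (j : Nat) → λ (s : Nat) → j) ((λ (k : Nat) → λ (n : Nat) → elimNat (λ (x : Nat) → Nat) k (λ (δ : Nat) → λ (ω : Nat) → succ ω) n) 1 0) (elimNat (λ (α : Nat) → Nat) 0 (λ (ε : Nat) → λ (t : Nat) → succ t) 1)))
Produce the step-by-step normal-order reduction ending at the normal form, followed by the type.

normal-order reduction:
  succ (succ ((λ (j : Nat) → λ (s : Nat) → j) ((λ (k : Nat) → λ (n : Nat) → elimNat (λ (x : Nat) → Nat) k (λ (δ : Nat) → λ (ω : Nat) → succ ω) n) 1 0) (elimNat (λ (α : Nat) → Nat) 0 (λ (ε : Nat) → λ (t : Nat) → succ t) 1)))
  ~> succ (succ ((λ (j : Nat) → (λ (s : Nat) → λ (k : Nat) → elimNat (λ (n : Nat) → Nat) s (λ (x : Nat) → λ (δ : Nat) → succ δ) k) 1 0) (elimNat (λ (ω : Nat) → Nat) 0 (λ (α : Nat) → λ (ε : Nat) → succ ε) 1)))
  ~> succ (succ ((λ (j : Nat) → λ (s : Nat) → elimNat (λ (k : Nat) → Nat) j (λ (n : Nat) → λ (x : Nat) → succ x) s) 1 0))
  ~> succ (succ ((λ (j : Nat) → elimNat (λ (s : Nat) → Nat) 1 (λ (k : Nat) → λ (n : Nat) → succ n) j) 0))
  ~> succ (succ (elimNat (λ (j : Nat) → Nat) 1 (λ (s : Nat) → λ (k : Nat) → succ k) 0))
  ~> 3
the term's type:
  Nat


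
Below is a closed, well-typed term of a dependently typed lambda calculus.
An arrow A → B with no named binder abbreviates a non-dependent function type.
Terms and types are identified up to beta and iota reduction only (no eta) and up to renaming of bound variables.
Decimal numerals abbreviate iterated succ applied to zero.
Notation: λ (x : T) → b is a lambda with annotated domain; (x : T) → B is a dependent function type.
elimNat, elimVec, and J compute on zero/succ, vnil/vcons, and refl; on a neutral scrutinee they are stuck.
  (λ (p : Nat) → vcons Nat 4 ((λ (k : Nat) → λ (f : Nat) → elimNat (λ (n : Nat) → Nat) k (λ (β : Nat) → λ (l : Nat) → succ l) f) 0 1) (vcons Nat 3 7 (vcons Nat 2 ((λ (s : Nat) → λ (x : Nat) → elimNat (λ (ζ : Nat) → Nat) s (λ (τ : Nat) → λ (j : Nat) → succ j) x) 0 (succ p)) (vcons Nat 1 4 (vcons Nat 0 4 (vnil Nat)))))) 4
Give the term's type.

the term's type:
  Vec Nat 5


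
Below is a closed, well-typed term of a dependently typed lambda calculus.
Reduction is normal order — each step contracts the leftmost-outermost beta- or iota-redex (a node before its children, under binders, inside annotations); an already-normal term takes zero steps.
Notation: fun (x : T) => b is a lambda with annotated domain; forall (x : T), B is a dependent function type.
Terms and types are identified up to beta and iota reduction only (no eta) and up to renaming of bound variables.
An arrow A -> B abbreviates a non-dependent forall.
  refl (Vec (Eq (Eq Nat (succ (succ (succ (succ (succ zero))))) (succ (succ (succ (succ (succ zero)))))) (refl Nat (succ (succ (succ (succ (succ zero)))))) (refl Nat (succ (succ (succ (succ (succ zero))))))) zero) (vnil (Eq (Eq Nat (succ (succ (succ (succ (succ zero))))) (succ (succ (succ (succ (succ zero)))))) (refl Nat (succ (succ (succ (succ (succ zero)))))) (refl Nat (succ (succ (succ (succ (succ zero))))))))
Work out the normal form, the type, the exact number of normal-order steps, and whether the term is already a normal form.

reduced normal form:
  refl (Vec (Eq (Eq Nat (succ (succ (succ (succ (succ zero))))) (succ (succ (succ (succ (succ zero)))))) (refl Nat (succ (succ (succ (succ (succ zero)))))) (refl Nat (succ (succ (succ (succ (succ zero))))))) zero) (vnil (Eq (Eq Nat (succ (succ (succ (succ (succ zero))))) (succ (succ (succ (succ (succ zero)))))) (refl Nat (succ (succ (succ (succ (succ zero)))))) (refl Nat (succ (succ (succ (succ (succ zero))))))))
type:
  Eq (Vec (Eq (Eq Nat (succ (succ (succ (succ (succ zero))))) (succ (succ (succ (succ (succ zero)))))) (refl Nat (succ (succ (succ (succ (succ zero)))))) (refl Nat (succ (succ (succ (succ (succ zero))))))) zero) (vnil (Eq (Eq Nat (succ (succ (succ (succ (succ zero))))) (succ (succ (succ (succ (succ zero)))))) (refl Nat (succ (succ (succ (succ (succ zero)))))) (refl Nat (succ (succ (succ (succ (succ zero)))))))) (vnil (Eq (Eq Nat (succ (succ (succ (succ (succ zero))))) (succ (succ (succ (succ (succ zero)))))) (refl Nat (succ (succ (succ (succ (succ zero)))))) (refl Nat (succ (succ (succ (succ (succ zero))))))))
steps to reach normal form (normal order): 0
started in normal form: yes


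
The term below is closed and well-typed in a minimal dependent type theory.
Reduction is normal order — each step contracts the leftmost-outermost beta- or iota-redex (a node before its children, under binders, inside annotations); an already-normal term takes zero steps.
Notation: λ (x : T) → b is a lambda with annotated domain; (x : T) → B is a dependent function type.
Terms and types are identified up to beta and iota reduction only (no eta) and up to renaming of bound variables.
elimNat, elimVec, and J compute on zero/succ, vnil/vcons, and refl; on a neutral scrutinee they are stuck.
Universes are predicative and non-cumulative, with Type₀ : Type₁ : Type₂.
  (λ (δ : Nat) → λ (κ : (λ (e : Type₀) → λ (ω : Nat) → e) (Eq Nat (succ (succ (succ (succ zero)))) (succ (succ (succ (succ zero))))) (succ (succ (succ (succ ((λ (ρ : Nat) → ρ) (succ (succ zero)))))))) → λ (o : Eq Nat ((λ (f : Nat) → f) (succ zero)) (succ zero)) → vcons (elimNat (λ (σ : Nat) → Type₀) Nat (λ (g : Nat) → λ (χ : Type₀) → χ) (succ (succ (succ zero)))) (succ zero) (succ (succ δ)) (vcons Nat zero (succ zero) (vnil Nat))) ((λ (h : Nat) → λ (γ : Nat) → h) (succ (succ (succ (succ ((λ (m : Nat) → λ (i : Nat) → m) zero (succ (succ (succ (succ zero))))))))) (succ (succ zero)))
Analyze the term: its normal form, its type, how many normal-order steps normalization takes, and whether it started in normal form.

normal form:
  λ (δ : Eq Nat (succ (succ (succ (succ zero)))) (succ (succ (succ (succ zero))))) → λ (κ : Eq Nat (succ zero) (succ zero)) → vcons Nat (succ zero) (succ (succ (succ (succ (succ (succ zero)))))) (vcons Nat zero (succ zero) (vnil Nat))
inferred type:
  (δ : Eq Nat (succ (succ (succ (succ zero)))) (succ (succ (succ (succ zero))))) → (κ : Eq Nat (succ zero) (succ zero)) → Vec Nat (succ (succ zero))
reduction steps (normal order): 18
started in normal form: no
first contracted redex: a beta-redex


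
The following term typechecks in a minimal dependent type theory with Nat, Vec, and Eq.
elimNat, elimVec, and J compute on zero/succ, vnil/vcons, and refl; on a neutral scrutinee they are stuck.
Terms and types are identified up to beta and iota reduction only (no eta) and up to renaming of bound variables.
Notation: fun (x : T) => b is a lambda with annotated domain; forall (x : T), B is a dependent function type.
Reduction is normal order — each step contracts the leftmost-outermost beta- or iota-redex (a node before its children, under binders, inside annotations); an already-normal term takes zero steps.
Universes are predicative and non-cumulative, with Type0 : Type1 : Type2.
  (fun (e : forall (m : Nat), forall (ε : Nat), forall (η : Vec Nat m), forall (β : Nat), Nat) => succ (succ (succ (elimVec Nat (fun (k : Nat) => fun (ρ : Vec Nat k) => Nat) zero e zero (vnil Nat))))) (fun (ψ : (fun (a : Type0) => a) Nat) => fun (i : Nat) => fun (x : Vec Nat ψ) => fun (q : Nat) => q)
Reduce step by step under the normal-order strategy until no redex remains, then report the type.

normal-order reduction:
  (fun (e : forall (m : Nat), forall (ε : Nat), forall (η : Vec Nat m), forall (β : Nat), Nat) => succ (succ (succ (elimVec Nat (fun (k : Nat) => fun (ρ : Vec Nat k) => Nat) zero e zero (vnil Nat))))) (fun (ψ : (fun (a : Type0) => a) Nat) => fun (i : Nat) => fun (x : Vec Nat ψ) => fun (q : Nat) => q)
  ~> succ (succ (succ (elimVec Nat (fun (e : Nat) => fun (m : Vec Nat e) => Nat) zero (fun (ε : (fun (η : Type0) => η) Nat) => fun (β : Nat) => fun (k : Vec Nat ε) => fun (ρ : Nat) => ρ) zero (vnil Nat))))
  ~> succ (succ (succ zero))
inferred type:
  Nat


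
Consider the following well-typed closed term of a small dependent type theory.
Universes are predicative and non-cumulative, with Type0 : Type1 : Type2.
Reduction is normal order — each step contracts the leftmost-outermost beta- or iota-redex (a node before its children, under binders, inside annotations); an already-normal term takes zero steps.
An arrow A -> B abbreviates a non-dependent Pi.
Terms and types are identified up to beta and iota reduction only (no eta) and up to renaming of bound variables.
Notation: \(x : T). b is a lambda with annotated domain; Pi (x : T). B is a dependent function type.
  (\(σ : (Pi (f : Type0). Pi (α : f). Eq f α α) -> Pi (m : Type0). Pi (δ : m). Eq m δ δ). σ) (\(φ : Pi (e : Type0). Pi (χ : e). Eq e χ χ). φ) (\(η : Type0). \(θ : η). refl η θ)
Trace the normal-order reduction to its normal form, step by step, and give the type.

normal-order reduction sequence:
  (\(σ : (Pi (f : Type0). Pi (α : f). Eq f α α) -> Pi (m : Type0). Pi (δ : m). Eq m δ δ). σ) (\(φ : Pi (e : Type0). Pi (χ : e). Eq e χ χ). φ) (\(η : Type0). \(θ : η). refl η θ)
  ~> (\(σ : Pi (f : Type0). Pi (α : f). Eq f α α). σ) (\(m : Type0). \(δ : m). refl m δ)
  ~> \(σ : Type0). \(f : σ). refl σ f
inferred type:
  Pi (σ : Type0). Pi (f : σ). Eq σ f f


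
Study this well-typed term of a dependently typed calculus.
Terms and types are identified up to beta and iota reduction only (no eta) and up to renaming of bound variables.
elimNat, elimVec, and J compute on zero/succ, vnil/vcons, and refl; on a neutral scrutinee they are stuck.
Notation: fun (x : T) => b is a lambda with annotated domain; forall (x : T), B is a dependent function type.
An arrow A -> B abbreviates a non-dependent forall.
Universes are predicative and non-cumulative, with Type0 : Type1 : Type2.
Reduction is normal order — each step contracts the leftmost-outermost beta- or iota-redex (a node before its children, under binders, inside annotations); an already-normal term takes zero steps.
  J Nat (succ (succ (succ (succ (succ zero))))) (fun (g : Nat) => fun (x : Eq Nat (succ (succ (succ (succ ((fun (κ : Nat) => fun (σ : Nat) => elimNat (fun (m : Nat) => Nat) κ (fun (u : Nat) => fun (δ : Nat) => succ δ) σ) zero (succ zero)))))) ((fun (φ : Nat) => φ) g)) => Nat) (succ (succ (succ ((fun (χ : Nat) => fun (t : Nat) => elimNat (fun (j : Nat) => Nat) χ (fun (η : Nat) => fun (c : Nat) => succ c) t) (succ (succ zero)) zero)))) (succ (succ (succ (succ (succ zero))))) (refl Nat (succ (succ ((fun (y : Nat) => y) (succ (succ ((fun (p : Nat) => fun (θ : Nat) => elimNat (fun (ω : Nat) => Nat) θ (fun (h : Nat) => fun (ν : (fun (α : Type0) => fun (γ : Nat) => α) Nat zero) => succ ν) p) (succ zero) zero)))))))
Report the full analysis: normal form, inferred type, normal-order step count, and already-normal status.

resulting normal form:
  succ (succ (succ (succ (succ zero))))
type:
  Nat
reduction steps (normal order): 4
already normal: no
first contracted redex: a J iota-redex


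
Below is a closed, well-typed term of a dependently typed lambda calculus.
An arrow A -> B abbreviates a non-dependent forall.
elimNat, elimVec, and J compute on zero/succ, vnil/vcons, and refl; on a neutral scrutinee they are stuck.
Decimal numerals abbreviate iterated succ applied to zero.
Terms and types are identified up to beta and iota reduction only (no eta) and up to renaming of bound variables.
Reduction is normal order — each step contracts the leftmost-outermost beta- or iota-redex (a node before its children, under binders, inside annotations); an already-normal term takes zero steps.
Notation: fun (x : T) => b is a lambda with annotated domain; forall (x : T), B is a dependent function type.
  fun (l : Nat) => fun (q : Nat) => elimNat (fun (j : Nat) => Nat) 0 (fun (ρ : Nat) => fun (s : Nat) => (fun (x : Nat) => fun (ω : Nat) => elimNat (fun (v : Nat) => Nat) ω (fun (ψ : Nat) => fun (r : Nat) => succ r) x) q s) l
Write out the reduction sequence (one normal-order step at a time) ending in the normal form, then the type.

normal-order reduction:
  fun (l : Nat) => fun (q : Nat) => elimNat (fun (j : Nat) => Nat) 0 (fun (ρ : Nat) => fun (s : Nat) => (fun (x : Nat) => fun (ω : Nat) => elimNat (fun (v : Nat) => Nat) ω (fun (ψ : Nat) => fun (r : Nat) => succ r) x) q s) l
  ~> fun (l : Nat) => fun (q : Nat) => elimNat (fun (j : Nat) => Nat) 0 (fun (ρ : Nat) => fun (s : Nat) => (fun (x : Nat) => elimNat (fun (ω : Nat) => Nat) x (fun (v : Nat) => fun (ψ : Nat) => succ ψ) q) s) l
  ~> fun (l : Nat) => fun (q : Nat) => elimNat (fun (j : Nat) => Nat) 0 (fun (ρ : Nat) => fun (s : Nat) => elimNat (fun (x : Nat) => Nat) s (fun (ω : Nat) => fun (v : Nat) => succ v) q) l
the term's type:
  Nat -> Nat -> Nat


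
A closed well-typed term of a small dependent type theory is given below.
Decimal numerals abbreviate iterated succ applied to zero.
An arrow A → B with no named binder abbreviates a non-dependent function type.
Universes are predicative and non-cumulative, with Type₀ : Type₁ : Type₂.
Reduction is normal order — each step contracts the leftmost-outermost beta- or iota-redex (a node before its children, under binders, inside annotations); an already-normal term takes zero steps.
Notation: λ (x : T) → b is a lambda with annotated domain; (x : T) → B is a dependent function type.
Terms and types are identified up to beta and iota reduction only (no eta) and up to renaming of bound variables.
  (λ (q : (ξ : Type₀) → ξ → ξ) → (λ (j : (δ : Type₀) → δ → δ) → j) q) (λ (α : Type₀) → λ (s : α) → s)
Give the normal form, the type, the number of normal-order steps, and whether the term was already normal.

resulting normal form:
  λ (q : Type₀) → λ (ξ : q) → ξ
inferred type:
  (q : Type₀) → q → q
steps to reach normal form (normal order): 2
already normal: no
first contracted redex: a beta-redex


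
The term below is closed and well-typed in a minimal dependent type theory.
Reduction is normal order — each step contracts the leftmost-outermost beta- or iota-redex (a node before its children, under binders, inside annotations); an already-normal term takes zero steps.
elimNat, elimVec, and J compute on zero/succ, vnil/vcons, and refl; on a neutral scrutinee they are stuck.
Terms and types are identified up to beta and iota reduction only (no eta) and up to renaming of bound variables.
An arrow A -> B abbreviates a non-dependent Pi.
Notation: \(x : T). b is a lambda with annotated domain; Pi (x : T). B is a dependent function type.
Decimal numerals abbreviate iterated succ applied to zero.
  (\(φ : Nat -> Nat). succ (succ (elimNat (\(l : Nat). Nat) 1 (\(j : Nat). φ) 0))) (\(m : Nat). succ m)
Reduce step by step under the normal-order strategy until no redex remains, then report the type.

normal-order reduction sequence:
  (\(φ : Nat -> Nat). succ (succ (elimNat (\(l : Nat). Nat) 1 (\(j : Nat). φ) 0))) (\(m : Nat). succ m)
  ~> succ (succ (elimNat (\(φ : Nat). Nat) 1 (\(l : Nat). \(j : Nat). succ j) 0))
  ~> 3
the term's type:
  Nat


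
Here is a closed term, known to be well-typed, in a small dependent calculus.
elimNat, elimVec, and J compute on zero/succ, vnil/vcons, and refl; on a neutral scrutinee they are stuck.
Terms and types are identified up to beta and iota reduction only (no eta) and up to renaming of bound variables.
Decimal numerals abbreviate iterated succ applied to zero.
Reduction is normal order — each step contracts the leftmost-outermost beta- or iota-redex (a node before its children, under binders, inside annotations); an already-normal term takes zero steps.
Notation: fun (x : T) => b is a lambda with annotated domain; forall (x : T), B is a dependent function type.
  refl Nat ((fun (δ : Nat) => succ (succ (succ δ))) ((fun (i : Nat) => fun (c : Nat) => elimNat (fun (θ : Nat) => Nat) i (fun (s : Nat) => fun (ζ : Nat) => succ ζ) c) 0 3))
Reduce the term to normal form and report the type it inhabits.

resulting normal form:
  refl Nat 6
the term's type:
  Eq Nat 6 6
observation: normalization takes exactly 13 steps under the normal-order strategy.


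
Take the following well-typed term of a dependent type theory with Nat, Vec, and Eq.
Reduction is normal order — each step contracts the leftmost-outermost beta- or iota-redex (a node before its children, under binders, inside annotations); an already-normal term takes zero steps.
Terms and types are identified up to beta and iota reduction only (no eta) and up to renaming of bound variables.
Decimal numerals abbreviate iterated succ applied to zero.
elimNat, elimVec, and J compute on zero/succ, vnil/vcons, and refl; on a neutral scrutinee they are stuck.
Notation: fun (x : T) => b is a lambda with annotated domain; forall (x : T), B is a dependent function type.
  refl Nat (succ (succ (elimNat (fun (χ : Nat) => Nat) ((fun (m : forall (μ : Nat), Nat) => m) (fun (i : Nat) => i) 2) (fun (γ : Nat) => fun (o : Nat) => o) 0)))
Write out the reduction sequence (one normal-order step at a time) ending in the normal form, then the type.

normal-order reduction sequence:
  refl Nat (succ (succ (elimNat (fun (χ : Nat) => Nat) ((fun (m : forall (μ : Nat), Nat) => m) (fun (i : Nat) => i) 2) (fun (γ : Nat) => fun (o : Nat) => o) 0)))
  ~> refl Nat (succ (succ ((fun (χ : forall (m : Nat), Nat) => χ) (fun (μ : Nat) => μ) 2)))
  ~> refl Nat (succ (succ ((fun (χ : Nat) => χ) 2)))
  ~> refl Nat 4
the term's type:
  Eq Nat 4 4
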